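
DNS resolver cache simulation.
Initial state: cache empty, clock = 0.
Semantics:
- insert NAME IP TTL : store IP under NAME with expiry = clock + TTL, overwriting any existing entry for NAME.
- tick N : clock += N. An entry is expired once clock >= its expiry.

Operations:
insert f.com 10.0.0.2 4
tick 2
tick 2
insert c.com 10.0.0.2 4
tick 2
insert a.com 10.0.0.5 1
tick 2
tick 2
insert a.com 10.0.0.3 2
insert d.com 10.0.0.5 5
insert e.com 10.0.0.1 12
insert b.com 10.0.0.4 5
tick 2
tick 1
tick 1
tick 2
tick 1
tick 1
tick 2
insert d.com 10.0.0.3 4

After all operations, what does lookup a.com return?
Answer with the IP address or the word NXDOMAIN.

Answer: NXDOMAIN

Derivation:
Op 1: insert f.com -> 10.0.0.2 (expiry=0+4=4). clock=0
Op 2: tick 2 -> clock=2.
Op 3: tick 2 -> clock=4. purged={f.com}
Op 4: insert c.com -> 10.0.0.2 (expiry=4+4=8). clock=4
Op 5: tick 2 -> clock=6.
Op 6: insert a.com -> 10.0.0.5 (expiry=6+1=7). clock=6
Op 7: tick 2 -> clock=8. purged={a.com,c.com}
Op 8: tick 2 -> clock=10.
Op 9: insert a.com -> 10.0.0.3 (expiry=10+2=12). clock=10
Op 10: insert d.com -> 10.0.0.5 (expiry=10+5=15). clock=10
Op 11: insert e.com -> 10.0.0.1 (expiry=10+12=22). clock=10
Op 12: insert b.com -> 10.0.0.4 (expiry=10+5=15). clock=10
Op 13: tick 2 -> clock=12. purged={a.com}
Op 14: tick 1 -> clock=13.
Op 15: tick 1 -> clock=14.
Op 16: tick 2 -> clock=16. purged={b.com,d.com}
Op 17: tick 1 -> clock=17.
Op 18: tick 1 -> clock=18.
Op 19: tick 2 -> clock=20.
Op 20: insert d.com -> 10.0.0.3 (expiry=20+4=24). clock=20
lookup a.com: not in cache (expired or never inserted)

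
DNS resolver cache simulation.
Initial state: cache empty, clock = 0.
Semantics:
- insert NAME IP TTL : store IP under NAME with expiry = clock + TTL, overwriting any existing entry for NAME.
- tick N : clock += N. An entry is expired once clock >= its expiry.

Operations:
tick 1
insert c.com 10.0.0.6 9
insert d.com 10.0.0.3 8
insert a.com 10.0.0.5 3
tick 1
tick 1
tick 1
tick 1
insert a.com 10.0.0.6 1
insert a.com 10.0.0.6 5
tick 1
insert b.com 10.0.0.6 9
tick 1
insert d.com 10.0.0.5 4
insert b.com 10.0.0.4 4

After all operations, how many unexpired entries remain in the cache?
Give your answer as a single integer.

Answer: 4

Derivation:
Op 1: tick 1 -> clock=1.
Op 2: insert c.com -> 10.0.0.6 (expiry=1+9=10). clock=1
Op 3: insert d.com -> 10.0.0.3 (expiry=1+8=9). clock=1
Op 4: insert a.com -> 10.0.0.5 (expiry=1+3=4). clock=1
Op 5: tick 1 -> clock=2.
Op 6: tick 1 -> clock=3.
Op 7: tick 1 -> clock=4. purged={a.com}
Op 8: tick 1 -> clock=5.
Op 9: insert a.com -> 10.0.0.6 (expiry=5+1=6). clock=5
Op 10: insert a.com -> 10.0.0.6 (expiry=5+5=10). clock=5
Op 11: tick 1 -> clock=6.
Op 12: insert b.com -> 10.0.0.6 (expiry=6+9=15). clock=6
Op 13: tick 1 -> clock=7.
Op 14: insert d.com -> 10.0.0.5 (expiry=7+4=11). clock=7
Op 15: insert b.com -> 10.0.0.4 (expiry=7+4=11). clock=7
Final cache (unexpired): {a.com,b.com,c.com,d.com} -> size=4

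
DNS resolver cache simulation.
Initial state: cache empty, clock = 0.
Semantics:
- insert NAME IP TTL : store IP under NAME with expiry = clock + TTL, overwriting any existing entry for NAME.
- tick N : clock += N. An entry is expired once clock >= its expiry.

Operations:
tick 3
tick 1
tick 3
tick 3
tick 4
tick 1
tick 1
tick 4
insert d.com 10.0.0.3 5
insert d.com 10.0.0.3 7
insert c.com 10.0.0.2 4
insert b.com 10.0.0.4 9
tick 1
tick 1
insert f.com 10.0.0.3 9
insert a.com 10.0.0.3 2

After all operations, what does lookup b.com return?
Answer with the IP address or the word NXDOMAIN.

Answer: 10.0.0.4

Derivation:
Op 1: tick 3 -> clock=3.
Op 2: tick 1 -> clock=4.
Op 3: tick 3 -> clock=7.
Op 4: tick 3 -> clock=10.
Op 5: tick 4 -> clock=14.
Op 6: tick 1 -> clock=15.
Op 7: tick 1 -> clock=16.
Op 8: tick 4 -> clock=20.
Op 9: insert d.com -> 10.0.0.3 (expiry=20+5=25). clock=20
Op 10: insert d.com -> 10.0.0.3 (expiry=20+7=27). clock=20
Op 11: insert c.com -> 10.0.0.2 (expiry=20+4=24). clock=20
Op 12: insert b.com -> 10.0.0.4 (expiry=20+9=29). clock=20
Op 13: tick 1 -> clock=21.
Op 14: tick 1 -> clock=22.
Op 15: insert f.com -> 10.0.0.3 (expiry=22+9=31). clock=22
Op 16: insert a.com -> 10.0.0.3 (expiry=22+2=24). clock=22
lookup b.com: present, ip=10.0.0.4 expiry=29 > clock=22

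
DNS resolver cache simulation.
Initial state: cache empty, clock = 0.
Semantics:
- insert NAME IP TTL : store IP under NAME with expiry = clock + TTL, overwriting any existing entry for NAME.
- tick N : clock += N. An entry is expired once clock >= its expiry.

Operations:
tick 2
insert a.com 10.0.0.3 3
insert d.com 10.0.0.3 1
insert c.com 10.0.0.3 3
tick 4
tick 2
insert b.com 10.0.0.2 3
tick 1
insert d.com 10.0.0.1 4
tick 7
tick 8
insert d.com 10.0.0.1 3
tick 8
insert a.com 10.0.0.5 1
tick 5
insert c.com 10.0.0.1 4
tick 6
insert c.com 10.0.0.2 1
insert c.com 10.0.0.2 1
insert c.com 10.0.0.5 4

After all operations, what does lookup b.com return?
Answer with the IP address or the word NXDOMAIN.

Answer: NXDOMAIN

Derivation:
Op 1: tick 2 -> clock=2.
Op 2: insert a.com -> 10.0.0.3 (expiry=2+3=5). clock=2
Op 3: insert d.com -> 10.0.0.3 (expiry=2+1=3). clock=2
Op 4: insert c.com -> 10.0.0.3 (expiry=2+3=5). clock=2
Op 5: tick 4 -> clock=6. purged={a.com,c.com,d.com}
Op 6: tick 2 -> clock=8.
Op 7: insert b.com -> 10.0.0.2 (expiry=8+3=11). clock=8
Op 8: tick 1 -> clock=9.
Op 9: insert d.com -> 10.0.0.1 (expiry=9+4=13). clock=9
Op 10: tick 7 -> clock=16. purged={b.com,d.com}
Op 11: tick 8 -> clock=24.
Op 12: insert d.com -> 10.0.0.1 (expiry=24+3=27). clock=24
Op 13: tick 8 -> clock=32. purged={d.com}
Op 14: insert a.com -> 10.0.0.5 (expiry=32+1=33). clock=32
Op 15: tick 5 -> clock=37. purged={a.com}
Op 16: insert c.com -> 10.0.0.1 (expiry=37+4=41). clock=37
Op 17: tick 6 -> clock=43. purged={c.com}
Op 18: insert c.com -> 10.0.0.2 (expiry=43+1=44). clock=43
Op 19: insert c.com -> 10.0.0.2 (expiry=43+1=44). clock=43
Op 20: insert c.com -> 10.0.0.5 (expiry=43+4=47). clock=43
lookup b.com: not in cache (expired or never inserted)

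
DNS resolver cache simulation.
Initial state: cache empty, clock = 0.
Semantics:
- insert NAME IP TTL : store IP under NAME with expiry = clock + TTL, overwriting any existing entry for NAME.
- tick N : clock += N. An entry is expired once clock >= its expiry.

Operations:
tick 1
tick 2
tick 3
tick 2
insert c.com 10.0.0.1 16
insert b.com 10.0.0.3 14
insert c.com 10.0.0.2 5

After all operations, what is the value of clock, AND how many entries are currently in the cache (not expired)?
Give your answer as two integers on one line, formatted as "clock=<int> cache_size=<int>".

Answer: clock=8 cache_size=2

Derivation:
Op 1: tick 1 -> clock=1.
Op 2: tick 2 -> clock=3.
Op 3: tick 3 -> clock=6.
Op 4: tick 2 -> clock=8.
Op 5: insert c.com -> 10.0.0.1 (expiry=8+16=24). clock=8
Op 6: insert b.com -> 10.0.0.3 (expiry=8+14=22). clock=8
Op 7: insert c.com -> 10.0.0.2 (expiry=8+5=13). clock=8
Final clock = 8
Final cache (unexpired): {b.com,c.com} -> size=2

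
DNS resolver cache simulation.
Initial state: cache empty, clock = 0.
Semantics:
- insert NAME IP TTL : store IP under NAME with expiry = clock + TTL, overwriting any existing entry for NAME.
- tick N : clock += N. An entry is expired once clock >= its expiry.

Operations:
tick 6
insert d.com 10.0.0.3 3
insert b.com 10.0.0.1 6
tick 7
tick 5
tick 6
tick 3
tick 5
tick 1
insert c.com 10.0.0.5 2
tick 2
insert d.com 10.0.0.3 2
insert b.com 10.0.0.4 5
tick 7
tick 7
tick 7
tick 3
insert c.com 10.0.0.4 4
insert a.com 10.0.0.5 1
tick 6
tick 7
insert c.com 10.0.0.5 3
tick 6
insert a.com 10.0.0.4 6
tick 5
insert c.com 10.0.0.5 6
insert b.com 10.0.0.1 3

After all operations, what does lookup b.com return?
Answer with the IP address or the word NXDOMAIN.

Answer: 10.0.0.1

Derivation:
Op 1: tick 6 -> clock=6.
Op 2: insert d.com -> 10.0.0.3 (expiry=6+3=9). clock=6
Op 3: insert b.com -> 10.0.0.1 (expiry=6+6=12). clock=6
Op 4: tick 7 -> clock=13. purged={b.com,d.com}
Op 5: tick 5 -> clock=18.
Op 6: tick 6 -> clock=24.
Op 7: tick 3 -> clock=27.
Op 8: tick 5 -> clock=32.
Op 9: tick 1 -> clock=33.
Op 10: insert c.com -> 10.0.0.5 (expiry=33+2=35). clock=33
Op 11: tick 2 -> clock=35. purged={c.com}
Op 12: insert d.com -> 10.0.0.3 (expiry=35+2=37). clock=35
Op 13: insert b.com -> 10.0.0.4 (expiry=35+5=40). clock=35
Op 14: tick 7 -> clock=42. purged={b.com,d.com}
Op 15: tick 7 -> clock=49.
Op 16: tick 7 -> clock=56.
Op 17: tick 3 -> clock=59.
Op 18: insert c.com -> 10.0.0.4 (expiry=59+4=63). clock=59
Op 19: insert a.com -> 10.0.0.5 (expiry=59+1=60). clock=59
Op 20: tick 6 -> clock=65. purged={a.com,c.com}
Op 21: tick 7 -> clock=72.
Op 22: insert c.com -> 10.0.0.5 (expiry=72+3=75). clock=72
Op 23: tick 6 -> clock=78. purged={c.com}
Op 24: insert a.com -> 10.0.0.4 (expiry=78+6=84). clock=78
Op 25: tick 5 -> clock=83.
Op 26: insert c.com -> 10.0.0.5 (expiry=83+6=89). clock=83
Op 27: insert b.com -> 10.0.0.1 (expiry=83+3=86). clock=83
lookup b.com: present, ip=10.0.0.1 expiry=86 > clock=83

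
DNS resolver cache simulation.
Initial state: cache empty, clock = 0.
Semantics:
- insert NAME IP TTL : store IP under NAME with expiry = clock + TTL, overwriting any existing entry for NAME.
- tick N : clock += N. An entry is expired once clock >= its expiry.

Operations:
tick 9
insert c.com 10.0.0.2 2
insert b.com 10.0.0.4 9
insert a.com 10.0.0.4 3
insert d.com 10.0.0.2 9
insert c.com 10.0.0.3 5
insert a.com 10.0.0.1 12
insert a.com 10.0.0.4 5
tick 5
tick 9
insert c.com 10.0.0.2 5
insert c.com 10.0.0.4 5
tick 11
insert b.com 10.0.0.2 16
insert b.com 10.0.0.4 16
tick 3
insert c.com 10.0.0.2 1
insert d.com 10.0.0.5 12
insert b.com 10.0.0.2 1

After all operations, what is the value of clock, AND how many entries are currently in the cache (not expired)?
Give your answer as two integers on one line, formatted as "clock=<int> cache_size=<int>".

Op 1: tick 9 -> clock=9.
Op 2: insert c.com -> 10.0.0.2 (expiry=9+2=11). clock=9
Op 3: insert b.com -> 10.0.0.4 (expiry=9+9=18). clock=9
Op 4: insert a.com -> 10.0.0.4 (expiry=9+3=12). clock=9
Op 5: insert d.com -> 10.0.0.2 (expiry=9+9=18). clock=9
Op 6: insert c.com -> 10.0.0.3 (expiry=9+5=14). clock=9
Op 7: insert a.com -> 10.0.0.1 (expiry=9+12=21). clock=9
Op 8: insert a.com -> 10.0.0.4 (expiry=9+5=14). clock=9
Op 9: tick 5 -> clock=14. purged={a.com,c.com}
Op 10: tick 9 -> clock=23. purged={b.com,d.com}
Op 11: insert c.com -> 10.0.0.2 (expiry=23+5=28). clock=23
Op 12: insert c.com -> 10.0.0.4 (expiry=23+5=28). clock=23
Op 13: tick 11 -> clock=34. purged={c.com}
Op 14: insert b.com -> 10.0.0.2 (expiry=34+16=50). clock=34
Op 15: insert b.com -> 10.0.0.4 (expiry=34+16=50). clock=34
Op 16: tick 3 -> clock=37.
Op 17: insert c.com -> 10.0.0.2 (expiry=37+1=38). clock=37
Op 18: insert d.com -> 10.0.0.5 (expiry=37+12=49). clock=37
Op 19: insert b.com -> 10.0.0.2 (expiry=37+1=38). clock=37
Final clock = 37
Final cache (unexpired): {b.com,c.com,d.com} -> size=3

Answer: clock=37 cache_size=3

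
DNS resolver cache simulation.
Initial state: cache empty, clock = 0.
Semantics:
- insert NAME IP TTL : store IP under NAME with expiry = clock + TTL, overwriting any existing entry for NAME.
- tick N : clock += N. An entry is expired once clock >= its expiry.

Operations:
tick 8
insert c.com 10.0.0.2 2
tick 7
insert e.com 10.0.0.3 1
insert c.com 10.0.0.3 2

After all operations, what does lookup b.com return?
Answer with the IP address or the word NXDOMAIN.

Op 1: tick 8 -> clock=8.
Op 2: insert c.com -> 10.0.0.2 (expiry=8+2=10). clock=8
Op 3: tick 7 -> clock=15. purged={c.com}
Op 4: insert e.com -> 10.0.0.3 (expiry=15+1=16). clock=15
Op 5: insert c.com -> 10.0.0.3 (expiry=15+2=17). clock=15
lookup b.com: not in cache (expired or never inserted)

Answer: NXDOMAIN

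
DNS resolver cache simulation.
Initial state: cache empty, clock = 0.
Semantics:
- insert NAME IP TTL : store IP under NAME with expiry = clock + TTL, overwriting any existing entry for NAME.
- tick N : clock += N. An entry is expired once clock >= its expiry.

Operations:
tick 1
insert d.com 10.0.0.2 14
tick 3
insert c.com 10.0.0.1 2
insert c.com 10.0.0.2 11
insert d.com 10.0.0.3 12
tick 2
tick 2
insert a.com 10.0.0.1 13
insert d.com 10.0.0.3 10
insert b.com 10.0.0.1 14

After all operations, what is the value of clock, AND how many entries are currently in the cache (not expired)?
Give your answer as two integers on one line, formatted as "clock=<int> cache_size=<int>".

Op 1: tick 1 -> clock=1.
Op 2: insert d.com -> 10.0.0.2 (expiry=1+14=15). clock=1
Op 3: tick 3 -> clock=4.
Op 4: insert c.com -> 10.0.0.1 (expiry=4+2=6). clock=4
Op 5: insert c.com -> 10.0.0.2 (expiry=4+11=15). clock=4
Op 6: insert d.com -> 10.0.0.3 (expiry=4+12=16). clock=4
Op 7: tick 2 -> clock=6.
Op 8: tick 2 -> clock=8.
Op 9: insert a.com -> 10.0.0.1 (expiry=8+13=21). clock=8
Op 10: insert d.com -> 10.0.0.3 (expiry=8+10=18). clock=8
Op 11: insert b.com -> 10.0.0.1 (expiry=8+14=22). clock=8
Final clock = 8
Final cache (unexpired): {a.com,b.com,c.com,d.com} -> size=4

Answer: clock=8 cache_size=4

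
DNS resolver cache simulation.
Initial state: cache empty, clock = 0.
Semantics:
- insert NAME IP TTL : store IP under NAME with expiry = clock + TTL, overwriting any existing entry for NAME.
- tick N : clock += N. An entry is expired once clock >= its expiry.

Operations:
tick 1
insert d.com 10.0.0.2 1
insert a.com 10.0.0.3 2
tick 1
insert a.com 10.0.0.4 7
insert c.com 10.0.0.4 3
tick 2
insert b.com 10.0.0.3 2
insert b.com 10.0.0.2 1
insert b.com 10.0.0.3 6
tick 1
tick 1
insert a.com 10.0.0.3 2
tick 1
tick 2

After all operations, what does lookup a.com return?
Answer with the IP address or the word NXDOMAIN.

Op 1: tick 1 -> clock=1.
Op 2: insert d.com -> 10.0.0.2 (expiry=1+1=2). clock=1
Op 3: insert a.com -> 10.0.0.3 (expiry=1+2=3). clock=1
Op 4: tick 1 -> clock=2. purged={d.com}
Op 5: insert a.com -> 10.0.0.4 (expiry=2+7=9). clock=2
Op 6: insert c.com -> 10.0.0.4 (expiry=2+3=5). clock=2
Op 7: tick 2 -> clock=4.
Op 8: insert b.com -> 10.0.0.3 (expiry=4+2=6). clock=4
Op 9: insert b.com -> 10.0.0.2 (expiry=4+1=5). clock=4
Op 10: insert b.com -> 10.0.0.3 (expiry=4+6=10). clock=4
Op 11: tick 1 -> clock=5. purged={c.com}
Op 12: tick 1 -> clock=6.
Op 13: insert a.com -> 10.0.0.3 (expiry=6+2=8). clock=6
Op 14: tick 1 -> clock=7.
Op 15: tick 2 -> clock=9. purged={a.com}
lookup a.com: not in cache (expired or never inserted)

Answer: NXDOMAIN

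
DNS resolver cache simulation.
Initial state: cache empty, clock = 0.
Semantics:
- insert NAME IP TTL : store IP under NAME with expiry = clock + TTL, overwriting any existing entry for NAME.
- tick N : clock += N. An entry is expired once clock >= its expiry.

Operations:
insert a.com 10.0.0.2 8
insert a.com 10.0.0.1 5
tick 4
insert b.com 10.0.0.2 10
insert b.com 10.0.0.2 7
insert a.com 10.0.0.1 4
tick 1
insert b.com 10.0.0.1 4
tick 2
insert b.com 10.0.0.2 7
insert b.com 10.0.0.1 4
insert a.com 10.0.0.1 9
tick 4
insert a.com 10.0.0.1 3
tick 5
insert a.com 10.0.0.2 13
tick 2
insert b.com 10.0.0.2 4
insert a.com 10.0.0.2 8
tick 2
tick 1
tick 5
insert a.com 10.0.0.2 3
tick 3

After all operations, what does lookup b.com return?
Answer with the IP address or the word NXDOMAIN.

Answer: NXDOMAIN

Derivation:
Op 1: insert a.com -> 10.0.0.2 (expiry=0+8=8). clock=0
Op 2: insert a.com -> 10.0.0.1 (expiry=0+5=5). clock=0
Op 3: tick 4 -> clock=4.
Op 4: insert b.com -> 10.0.0.2 (expiry=4+10=14). clock=4
Op 5: insert b.com -> 10.0.0.2 (expiry=4+7=11). clock=4
Op 6: insert a.com -> 10.0.0.1 (expiry=4+4=8). clock=4
Op 7: tick 1 -> clock=5.
Op 8: insert b.com -> 10.0.0.1 (expiry=5+4=9). clock=5
Op 9: tick 2 -> clock=7.
Op 10: insert b.com -> 10.0.0.2 (expiry=7+7=14). clock=7
Op 11: insert b.com -> 10.0.0.1 (expiry=7+4=11). clock=7
Op 12: insert a.com -> 10.0.0.1 (expiry=7+9=16). clock=7
Op 13: tick 4 -> clock=11. purged={b.com}
Op 14: insert a.com -> 10.0.0.1 (expiry=11+3=14). clock=11
Op 15: tick 5 -> clock=16. purged={a.com}
Op 16: insert a.com -> 10.0.0.2 (expiry=16+13=29). clock=16
Op 17: tick 2 -> clock=18.
Op 18: insert b.com -> 10.0.0.2 (expiry=18+4=22). clock=18
Op 19: insert a.com -> 10.0.0.2 (expiry=18+8=26). clock=18
Op 20: tick 2 -> clock=20.
Op 21: tick 1 -> clock=21.
Op 22: tick 5 -> clock=26. purged={a.com,b.com}
Op 23: insert a.com -> 10.0.0.2 (expiry=26+3=29). clock=26
Op 24: tick 3 -> clock=29. purged={a.com}
lookup b.com: not in cache (expired or never inserted)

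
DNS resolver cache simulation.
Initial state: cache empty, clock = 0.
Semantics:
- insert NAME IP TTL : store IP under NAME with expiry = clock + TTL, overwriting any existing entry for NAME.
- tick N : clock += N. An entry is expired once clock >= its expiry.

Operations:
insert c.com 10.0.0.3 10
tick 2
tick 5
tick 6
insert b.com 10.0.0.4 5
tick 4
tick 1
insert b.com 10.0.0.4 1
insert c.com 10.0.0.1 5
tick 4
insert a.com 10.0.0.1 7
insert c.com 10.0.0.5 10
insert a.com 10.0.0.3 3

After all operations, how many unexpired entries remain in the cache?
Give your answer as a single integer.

Answer: 2

Derivation:
Op 1: insert c.com -> 10.0.0.3 (expiry=0+10=10). clock=0
Op 2: tick 2 -> clock=2.
Op 3: tick 5 -> clock=7.
Op 4: tick 6 -> clock=13. purged={c.com}
Op 5: insert b.com -> 10.0.0.4 (expiry=13+5=18). clock=13
Op 6: tick 4 -> clock=17.
Op 7: tick 1 -> clock=18. purged={b.com}
Op 8: insert b.com -> 10.0.0.4 (expiry=18+1=19). clock=18
Op 9: insert c.com -> 10.0.0.1 (expiry=18+5=23). clock=18
Op 10: tick 4 -> clock=22. purged={b.com}
Op 11: insert a.com -> 10.0.0.1 (expiry=22+7=29). clock=22
Op 12: insert c.com -> 10.0.0.5 (expiry=22+10=32). clock=22
Op 13: insert a.com -> 10.0.0.3 (expiry=22+3=25). clock=22
Final cache (unexpired): {a.com,c.com} -> size=2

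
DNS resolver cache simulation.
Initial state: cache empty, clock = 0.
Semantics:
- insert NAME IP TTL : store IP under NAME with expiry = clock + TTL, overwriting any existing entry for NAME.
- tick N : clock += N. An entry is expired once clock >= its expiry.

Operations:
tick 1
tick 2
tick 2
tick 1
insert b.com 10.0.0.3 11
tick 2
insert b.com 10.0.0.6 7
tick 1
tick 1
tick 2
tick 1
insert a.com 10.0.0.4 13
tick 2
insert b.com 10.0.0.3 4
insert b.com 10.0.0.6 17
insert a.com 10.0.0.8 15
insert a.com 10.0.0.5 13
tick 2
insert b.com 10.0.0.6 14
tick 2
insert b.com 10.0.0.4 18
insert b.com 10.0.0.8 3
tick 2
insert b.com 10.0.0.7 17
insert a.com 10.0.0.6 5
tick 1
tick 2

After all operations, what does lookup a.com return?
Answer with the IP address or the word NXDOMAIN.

Answer: 10.0.0.6

Derivation:
Op 1: tick 1 -> clock=1.
Op 2: tick 2 -> clock=3.
Op 3: tick 2 -> clock=5.
Op 4: tick 1 -> clock=6.
Op 5: insert b.com -> 10.0.0.3 (expiry=6+11=17). clock=6
Op 6: tick 2 -> clock=8.
Op 7: insert b.com -> 10.0.0.6 (expiry=8+7=15). clock=8
Op 8: tick 1 -> clock=9.
Op 9: tick 1 -> clock=10.
Op 10: tick 2 -> clock=12.
Op 11: tick 1 -> clock=13.
Op 12: insert a.com -> 10.0.0.4 (expiry=13+13=26). clock=13
Op 13: tick 2 -> clock=15. purged={b.com}
Op 14: insert b.com -> 10.0.0.3 (expiry=15+4=19). clock=15
Op 15: insert b.com -> 10.0.0.6 (expiry=15+17=32). clock=15
Op 16: insert a.com -> 10.0.0.8 (expiry=15+15=30). clock=15
Op 17: insert a.com -> 10.0.0.5 (expiry=15+13=28). clock=15
Op 18: tick 2 -> clock=17.
Op 19: insert b.com -> 10.0.0.6 (expiry=17+14=31). clock=17
Op 20: tick 2 -> clock=19.
Op 21: insert b.com -> 10.0.0.4 (expiry=19+18=37). clock=19
Op 22: insert b.com -> 10.0.0.8 (expiry=19+3=22). clock=19
Op 23: tick 2 -> clock=21.
Op 24: insert b.com -> 10.0.0.7 (expiry=21+17=38). clock=21
Op 25: insert a.com -> 10.0.0.6 (expiry=21+5=26). clock=21
Op 26: tick 1 -> clock=22.
Op 27: tick 2 -> clock=24.
lookup a.com: present, ip=10.0.0.6 expiry=26 > clock=24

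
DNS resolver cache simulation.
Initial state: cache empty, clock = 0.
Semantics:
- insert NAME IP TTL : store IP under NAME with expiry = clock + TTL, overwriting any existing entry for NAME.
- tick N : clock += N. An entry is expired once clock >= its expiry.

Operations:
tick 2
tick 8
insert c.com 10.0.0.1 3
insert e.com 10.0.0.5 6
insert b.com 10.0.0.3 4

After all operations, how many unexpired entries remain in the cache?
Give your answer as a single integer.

Op 1: tick 2 -> clock=2.
Op 2: tick 8 -> clock=10.
Op 3: insert c.com -> 10.0.0.1 (expiry=10+3=13). clock=10
Op 4: insert e.com -> 10.0.0.5 (expiry=10+6=16). clock=10
Op 5: insert b.com -> 10.0.0.3 (expiry=10+4=14). clock=10
Final cache (unexpired): {b.com,c.com,e.com} -> size=3

Answer: 3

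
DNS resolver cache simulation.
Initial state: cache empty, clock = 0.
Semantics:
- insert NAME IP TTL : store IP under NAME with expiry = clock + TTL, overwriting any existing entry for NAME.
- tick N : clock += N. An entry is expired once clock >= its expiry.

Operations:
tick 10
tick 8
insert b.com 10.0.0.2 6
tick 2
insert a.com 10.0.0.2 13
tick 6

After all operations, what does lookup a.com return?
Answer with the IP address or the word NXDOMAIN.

Op 1: tick 10 -> clock=10.
Op 2: tick 8 -> clock=18.
Op 3: insert b.com -> 10.0.0.2 (expiry=18+6=24). clock=18
Op 4: tick 2 -> clock=20.
Op 5: insert a.com -> 10.0.0.2 (expiry=20+13=33). clock=20
Op 6: tick 6 -> clock=26. purged={b.com}
lookup a.com: present, ip=10.0.0.2 expiry=33 > clock=26

Answer: 10.0.0.2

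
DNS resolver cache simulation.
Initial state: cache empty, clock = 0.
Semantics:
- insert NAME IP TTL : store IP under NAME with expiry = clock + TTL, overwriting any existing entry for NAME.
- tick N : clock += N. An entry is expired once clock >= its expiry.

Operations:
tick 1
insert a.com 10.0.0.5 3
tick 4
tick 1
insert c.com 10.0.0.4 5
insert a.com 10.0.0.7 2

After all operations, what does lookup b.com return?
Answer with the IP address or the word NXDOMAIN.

Answer: NXDOMAIN

Derivation:
Op 1: tick 1 -> clock=1.
Op 2: insert a.com -> 10.0.0.5 (expiry=1+3=4). clock=1
Op 3: tick 4 -> clock=5. purged={a.com}
Op 4: tick 1 -> clock=6.
Op 5: insert c.com -> 10.0.0.4 (expiry=6+5=11). clock=6
Op 6: insert a.com -> 10.0.0.7 (expiry=6+2=8). clock=6
lookup b.com: not in cache (expired or never inserted)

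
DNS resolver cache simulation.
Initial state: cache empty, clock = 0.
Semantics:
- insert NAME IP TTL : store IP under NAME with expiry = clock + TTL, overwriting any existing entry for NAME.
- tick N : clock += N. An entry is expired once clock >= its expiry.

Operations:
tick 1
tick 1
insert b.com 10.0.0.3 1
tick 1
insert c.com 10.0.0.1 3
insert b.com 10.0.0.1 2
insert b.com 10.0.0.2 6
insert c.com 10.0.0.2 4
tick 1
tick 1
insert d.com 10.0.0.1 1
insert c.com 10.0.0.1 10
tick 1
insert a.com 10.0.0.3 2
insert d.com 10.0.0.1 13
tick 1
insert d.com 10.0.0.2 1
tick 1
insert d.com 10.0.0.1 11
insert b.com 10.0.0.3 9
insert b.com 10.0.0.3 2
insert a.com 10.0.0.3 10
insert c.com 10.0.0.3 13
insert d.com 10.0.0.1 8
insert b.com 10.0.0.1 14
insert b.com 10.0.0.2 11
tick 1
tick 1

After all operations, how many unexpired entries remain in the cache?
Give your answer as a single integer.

Answer: 4

Derivation:
Op 1: tick 1 -> clock=1.
Op 2: tick 1 -> clock=2.
Op 3: insert b.com -> 10.0.0.3 (expiry=2+1=3). clock=2
Op 4: tick 1 -> clock=3. purged={b.com}
Op 5: insert c.com -> 10.0.0.1 (expiry=3+3=6). clock=3
Op 6: insert b.com -> 10.0.0.1 (expiry=3+2=5). clock=3
Op 7: insert b.com -> 10.0.0.2 (expiry=3+6=9). clock=3
Op 8: insert c.com -> 10.0.0.2 (expiry=3+4=7). clock=3
Op 9: tick 1 -> clock=4.
Op 10: tick 1 -> clock=5.
Op 11: insert d.com -> 10.0.0.1 (expiry=5+1=6). clock=5
Op 12: insert c.com -> 10.0.0.1 (expiry=5+10=15). clock=5
Op 13: tick 1 -> clock=6. purged={d.com}
Op 14: insert a.com -> 10.0.0.3 (expiry=6+2=8). clock=6
Op 15: insert d.com -> 10.0.0.1 (expiry=6+13=19). clock=6
Op 16: tick 1 -> clock=7.
Op 17: insert d.com -> 10.0.0.2 (expiry=7+1=8). clock=7
Op 18: tick 1 -> clock=8. purged={a.com,d.com}
Op 19: insert d.com -> 10.0.0.1 (expiry=8+11=19). clock=8
Op 20: insert b.com -> 10.0.0.3 (expiry=8+9=17). clock=8
Op 21: insert b.com -> 10.0.0.3 (expiry=8+2=10). clock=8
Op 22: insert a.com -> 10.0.0.3 (expiry=8+10=18). clock=8
Op 23: insert c.com -> 10.0.0.3 (expiry=8+13=21). clock=8
Op 24: insert d.com -> 10.0.0.1 (expiry=8+8=16). clock=8
Op 25: insert b.com -> 10.0.0.1 (expiry=8+14=22). clock=8
Op 26: insert b.com -> 10.0.0.2 (expiry=8+11=19). clock=8
Op 27: tick 1 -> clock=9.
Op 28: tick 1 -> clock=10.
Final cache (unexpired): {a.com,b.com,c.com,d.com} -> size=4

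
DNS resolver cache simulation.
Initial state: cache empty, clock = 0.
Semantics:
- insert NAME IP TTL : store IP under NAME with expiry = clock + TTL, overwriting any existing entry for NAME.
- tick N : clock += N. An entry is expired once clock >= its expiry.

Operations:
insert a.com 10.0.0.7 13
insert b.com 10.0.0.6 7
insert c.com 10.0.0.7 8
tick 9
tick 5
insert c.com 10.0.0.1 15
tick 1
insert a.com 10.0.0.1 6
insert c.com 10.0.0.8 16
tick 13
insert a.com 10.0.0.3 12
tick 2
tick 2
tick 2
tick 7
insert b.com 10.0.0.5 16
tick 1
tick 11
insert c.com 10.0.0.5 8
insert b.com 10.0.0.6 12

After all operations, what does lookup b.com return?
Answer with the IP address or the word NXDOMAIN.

Op 1: insert a.com -> 10.0.0.7 (expiry=0+13=13). clock=0
Op 2: insert b.com -> 10.0.0.6 (expiry=0+7=7). clock=0
Op 3: insert c.com -> 10.0.0.7 (expiry=0+8=8). clock=0
Op 4: tick 9 -> clock=9. purged={b.com,c.com}
Op 5: tick 5 -> clock=14. purged={a.com}
Op 6: insert c.com -> 10.0.0.1 (expiry=14+15=29). clock=14
Op 7: tick 1 -> clock=15.
Op 8: insert a.com -> 10.0.0.1 (expiry=15+6=21). clock=15
Op 9: insert c.com -> 10.0.0.8 (expiry=15+16=31). clock=15
Op 10: tick 13 -> clock=28. purged={a.com}
Op 11: insert a.com -> 10.0.0.3 (expiry=28+12=40). clock=28
Op 12: tick 2 -> clock=30.
Op 13: tick 2 -> clock=32. purged={c.com}
Op 14: tick 2 -> clock=34.
Op 15: tick 7 -> clock=41. purged={a.com}
Op 16: insert b.com -> 10.0.0.5 (expiry=41+16=57). clock=41
Op 17: tick 1 -> clock=42.
Op 18: tick 11 -> clock=53.
Op 19: insert c.com -> 10.0.0.5 (expiry=53+8=61). clock=53
Op 20: insert b.com -> 10.0.0.6 (expiry=53+12=65). clock=53
lookup b.com: present, ip=10.0.0.6 expiry=65 > clock=53

Answer: 10.0.0.6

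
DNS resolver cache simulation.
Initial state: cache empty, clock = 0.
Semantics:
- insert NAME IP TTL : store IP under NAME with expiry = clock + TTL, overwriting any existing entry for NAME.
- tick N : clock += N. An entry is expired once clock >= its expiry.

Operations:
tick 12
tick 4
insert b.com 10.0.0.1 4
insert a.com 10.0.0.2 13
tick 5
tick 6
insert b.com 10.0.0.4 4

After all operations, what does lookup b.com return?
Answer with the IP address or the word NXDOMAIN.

Op 1: tick 12 -> clock=12.
Op 2: tick 4 -> clock=16.
Op 3: insert b.com -> 10.0.0.1 (expiry=16+4=20). clock=16
Op 4: insert a.com -> 10.0.0.2 (expiry=16+13=29). clock=16
Op 5: tick 5 -> clock=21. purged={b.com}
Op 6: tick 6 -> clock=27.
Op 7: insert b.com -> 10.0.0.4 (expiry=27+4=31). clock=27
lookup b.com: present, ip=10.0.0.4 expiry=31 > clock=27

Answer: 10.0.0.4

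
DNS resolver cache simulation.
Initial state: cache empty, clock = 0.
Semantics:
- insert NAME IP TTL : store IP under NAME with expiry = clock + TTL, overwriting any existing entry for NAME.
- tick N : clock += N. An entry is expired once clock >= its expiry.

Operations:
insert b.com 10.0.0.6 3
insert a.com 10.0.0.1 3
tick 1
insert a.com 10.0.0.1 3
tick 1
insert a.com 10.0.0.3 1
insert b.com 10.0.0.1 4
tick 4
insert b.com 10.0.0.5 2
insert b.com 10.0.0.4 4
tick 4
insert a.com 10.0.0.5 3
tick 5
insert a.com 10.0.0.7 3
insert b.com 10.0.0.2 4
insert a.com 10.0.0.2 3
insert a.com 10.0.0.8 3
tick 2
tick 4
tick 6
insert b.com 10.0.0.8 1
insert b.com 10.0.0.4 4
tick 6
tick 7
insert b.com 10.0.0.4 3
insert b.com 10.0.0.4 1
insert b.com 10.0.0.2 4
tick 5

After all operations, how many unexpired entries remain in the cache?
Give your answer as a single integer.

Op 1: insert b.com -> 10.0.0.6 (expiry=0+3=3). clock=0
Op 2: insert a.com -> 10.0.0.1 (expiry=0+3=3). clock=0
Op 3: tick 1 -> clock=1.
Op 4: insert a.com -> 10.0.0.1 (expiry=1+3=4). clock=1
Op 5: tick 1 -> clock=2.
Op 6: insert a.com -> 10.0.0.3 (expiry=2+1=3). clock=2
Op 7: insert b.com -> 10.0.0.1 (expiry=2+4=6). clock=2
Op 8: tick 4 -> clock=6. purged={a.com,b.com}
Op 9: insert b.com -> 10.0.0.5 (expiry=6+2=8). clock=6
Op 10: insert b.com -> 10.0.0.4 (expiry=6+4=10). clock=6
Op 11: tick 4 -> clock=10. purged={b.com}
Op 12: insert a.com -> 10.0.0.5 (expiry=10+3=13). clock=10
Op 13: tick 5 -> clock=15. purged={a.com}
Op 14: insert a.com -> 10.0.0.7 (expiry=15+3=18). clock=15
Op 15: insert b.com -> 10.0.0.2 (expiry=15+4=19). clock=15
Op 16: insert a.com -> 10.0.0.2 (expiry=15+3=18). clock=15
Op 17: insert a.com -> 10.0.0.8 (expiry=15+3=18). clock=15
Op 18: tick 2 -> clock=17.
Op 19: tick 4 -> clock=21. purged={a.com,b.com}
Op 20: tick 6 -> clock=27.
Op 21: insert b.com -> 10.0.0.8 (expiry=27+1=28). clock=27
Op 22: insert b.com -> 10.0.0.4 (expiry=27+4=31). clock=27
Op 23: tick 6 -> clock=33. purged={b.com}
Op 24: tick 7 -> clock=40.
Op 25: insert b.com -> 10.0.0.4 (expiry=40+3=43). clock=40
Op 26: insert b.com -> 10.0.0.4 (expiry=40+1=41). clock=40
Op 27: insert b.com -> 10.0.0.2 (expiry=40+4=44). clock=40
Op 28: tick 5 -> clock=45. purged={b.com}
Final cache (unexpired): {} -> size=0

Answer: 0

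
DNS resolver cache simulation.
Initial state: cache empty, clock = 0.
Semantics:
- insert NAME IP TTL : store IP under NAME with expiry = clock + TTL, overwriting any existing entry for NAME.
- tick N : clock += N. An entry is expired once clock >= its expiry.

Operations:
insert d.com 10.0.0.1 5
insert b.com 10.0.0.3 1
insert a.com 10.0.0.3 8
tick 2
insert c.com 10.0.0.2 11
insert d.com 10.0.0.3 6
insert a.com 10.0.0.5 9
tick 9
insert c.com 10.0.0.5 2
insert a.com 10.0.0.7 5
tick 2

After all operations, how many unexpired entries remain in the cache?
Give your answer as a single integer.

Answer: 1

Derivation:
Op 1: insert d.com -> 10.0.0.1 (expiry=0+5=5). clock=0
Op 2: insert b.com -> 10.0.0.3 (expiry=0+1=1). clock=0
Op 3: insert a.com -> 10.0.0.3 (expiry=0+8=8). clock=0
Op 4: tick 2 -> clock=2. purged={b.com}
Op 5: insert c.com -> 10.0.0.2 (expiry=2+11=13). clock=2
Op 6: insert d.com -> 10.0.0.3 (expiry=2+6=8). clock=2
Op 7: insert a.com -> 10.0.0.5 (expiry=2+9=11). clock=2
Op 8: tick 9 -> clock=11. purged={a.com,d.com}
Op 9: insert c.com -> 10.0.0.5 (expiry=11+2=13). clock=11
Op 10: insert a.com -> 10.0.0.7 (expiry=11+5=16). clock=11
Op 11: tick 2 -> clock=13. purged={c.com}
Final cache (unexpired): {a.com} -> size=1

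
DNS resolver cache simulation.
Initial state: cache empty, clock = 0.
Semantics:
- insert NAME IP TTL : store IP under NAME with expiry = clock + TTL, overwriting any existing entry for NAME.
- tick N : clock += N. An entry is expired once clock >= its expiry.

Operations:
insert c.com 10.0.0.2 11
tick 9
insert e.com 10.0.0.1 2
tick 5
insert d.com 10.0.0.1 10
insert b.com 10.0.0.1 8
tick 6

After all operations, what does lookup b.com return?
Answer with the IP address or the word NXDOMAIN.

Answer: 10.0.0.1

Derivation:
Op 1: insert c.com -> 10.0.0.2 (expiry=0+11=11). clock=0
Op 2: tick 9 -> clock=9.
Op 3: insert e.com -> 10.0.0.1 (expiry=9+2=11). clock=9
Op 4: tick 5 -> clock=14. purged={c.com,e.com}
Op 5: insert d.com -> 10.0.0.1 (expiry=14+10=24). clock=14
Op 6: insert b.com -> 10.0.0.1 (expiry=14+8=22). clock=14
Op 7: tick 6 -> clock=20.
lookup b.com: present, ip=10.0.0.1 expiry=22 > clock=20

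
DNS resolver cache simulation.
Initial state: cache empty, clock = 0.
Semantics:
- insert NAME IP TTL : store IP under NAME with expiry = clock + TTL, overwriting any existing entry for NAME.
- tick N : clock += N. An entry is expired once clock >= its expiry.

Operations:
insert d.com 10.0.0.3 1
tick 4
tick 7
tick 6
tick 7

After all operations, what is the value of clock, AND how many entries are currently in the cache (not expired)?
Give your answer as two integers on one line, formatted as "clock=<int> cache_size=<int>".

Answer: clock=24 cache_size=0

Derivation:
Op 1: insert d.com -> 10.0.0.3 (expiry=0+1=1). clock=0
Op 2: tick 4 -> clock=4. purged={d.com}
Op 3: tick 7 -> clock=11.
Op 4: tick 6 -> clock=17.
Op 5: tick 7 -> clock=24.
Final clock = 24
Final cache (unexpired): {} -> size=0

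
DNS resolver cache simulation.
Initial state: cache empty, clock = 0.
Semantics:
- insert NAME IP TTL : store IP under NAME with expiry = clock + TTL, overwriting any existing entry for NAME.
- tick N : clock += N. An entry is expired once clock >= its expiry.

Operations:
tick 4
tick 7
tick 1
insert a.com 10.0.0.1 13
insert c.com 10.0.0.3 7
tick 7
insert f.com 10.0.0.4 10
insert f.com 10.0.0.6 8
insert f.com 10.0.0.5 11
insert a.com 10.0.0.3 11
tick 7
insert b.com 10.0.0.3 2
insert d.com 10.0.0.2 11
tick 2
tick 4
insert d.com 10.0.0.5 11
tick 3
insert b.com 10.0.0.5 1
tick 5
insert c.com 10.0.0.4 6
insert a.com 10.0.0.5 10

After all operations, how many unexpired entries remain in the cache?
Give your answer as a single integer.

Op 1: tick 4 -> clock=4.
Op 2: tick 7 -> clock=11.
Op 3: tick 1 -> clock=12.
Op 4: insert a.com -> 10.0.0.1 (expiry=12+13=25). clock=12
Op 5: insert c.com -> 10.0.0.3 (expiry=12+7=19). clock=12
Op 6: tick 7 -> clock=19. purged={c.com}
Op 7: insert f.com -> 10.0.0.4 (expiry=19+10=29). clock=19
Op 8: insert f.com -> 10.0.0.6 (expiry=19+8=27). clock=19
Op 9: insert f.com -> 10.0.0.5 (expiry=19+11=30). clock=19
Op 10: insert a.com -> 10.0.0.3 (expiry=19+11=30). clock=19
Op 11: tick 7 -> clock=26.
Op 12: insert b.com -> 10.0.0.3 (expiry=26+2=28). clock=26
Op 13: insert d.com -> 10.0.0.2 (expiry=26+11=37). clock=26
Op 14: tick 2 -> clock=28. purged={b.com}
Op 15: tick 4 -> clock=32. purged={a.com,f.com}
Op 16: insert d.com -> 10.0.0.5 (expiry=32+11=43). clock=32
Op 17: tick 3 -> clock=35.
Op 18: insert b.com -> 10.0.0.5 (expiry=35+1=36). clock=35
Op 19: tick 5 -> clock=40. purged={b.com}
Op 20: insert c.com -> 10.0.0.4 (expiry=40+6=46). clock=40
Op 21: insert a.com -> 10.0.0.5 (expiry=40+10=50). clock=40
Final cache (unexpired): {a.com,c.com,d.com} -> size=3

Answer: 3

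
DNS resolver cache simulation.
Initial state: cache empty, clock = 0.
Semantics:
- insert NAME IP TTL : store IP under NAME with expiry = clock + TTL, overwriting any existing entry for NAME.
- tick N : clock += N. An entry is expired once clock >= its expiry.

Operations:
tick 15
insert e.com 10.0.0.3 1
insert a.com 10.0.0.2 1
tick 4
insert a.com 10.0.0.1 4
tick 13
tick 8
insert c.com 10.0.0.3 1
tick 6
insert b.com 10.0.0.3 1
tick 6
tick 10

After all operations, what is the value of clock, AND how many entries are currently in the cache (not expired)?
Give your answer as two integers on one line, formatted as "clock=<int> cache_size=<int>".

Answer: clock=62 cache_size=0

Derivation:
Op 1: tick 15 -> clock=15.
Op 2: insert e.com -> 10.0.0.3 (expiry=15+1=16). clock=15
Op 3: insert a.com -> 10.0.0.2 (expiry=15+1=16). clock=15
Op 4: tick 4 -> clock=19. purged={a.com,e.com}
Op 5: insert a.com -> 10.0.0.1 (expiry=19+4=23). clock=19
Op 6: tick 13 -> clock=32. purged={a.com}
Op 7: tick 8 -> clock=40.
Op 8: insert c.com -> 10.0.0.3 (expiry=40+1=41). clock=40
Op 9: tick 6 -> clock=46. purged={c.com}
Op 10: insert b.com -> 10.0.0.3 (expiry=46+1=47). clock=46
Op 11: tick 6 -> clock=52. purged={b.com}
Op 12: tick 10 -> clock=62.
Final clock = 62
Final cache (unexpired): {} -> size=0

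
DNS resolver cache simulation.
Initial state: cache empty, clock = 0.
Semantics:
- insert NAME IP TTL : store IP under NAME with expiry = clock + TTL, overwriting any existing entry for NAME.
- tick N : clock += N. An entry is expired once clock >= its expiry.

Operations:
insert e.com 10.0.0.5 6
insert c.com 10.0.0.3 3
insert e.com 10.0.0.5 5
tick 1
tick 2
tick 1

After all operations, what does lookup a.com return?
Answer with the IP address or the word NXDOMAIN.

Answer: NXDOMAIN

Derivation:
Op 1: insert e.com -> 10.0.0.5 (expiry=0+6=6). clock=0
Op 2: insert c.com -> 10.0.0.3 (expiry=0+3=3). clock=0
Op 3: insert e.com -> 10.0.0.5 (expiry=0+5=5). clock=0
Op 4: tick 1 -> clock=1.
Op 5: tick 2 -> clock=3. purged={c.com}
Op 6: tick 1 -> clock=4.
lookup a.com: not in cache (expired or never inserted)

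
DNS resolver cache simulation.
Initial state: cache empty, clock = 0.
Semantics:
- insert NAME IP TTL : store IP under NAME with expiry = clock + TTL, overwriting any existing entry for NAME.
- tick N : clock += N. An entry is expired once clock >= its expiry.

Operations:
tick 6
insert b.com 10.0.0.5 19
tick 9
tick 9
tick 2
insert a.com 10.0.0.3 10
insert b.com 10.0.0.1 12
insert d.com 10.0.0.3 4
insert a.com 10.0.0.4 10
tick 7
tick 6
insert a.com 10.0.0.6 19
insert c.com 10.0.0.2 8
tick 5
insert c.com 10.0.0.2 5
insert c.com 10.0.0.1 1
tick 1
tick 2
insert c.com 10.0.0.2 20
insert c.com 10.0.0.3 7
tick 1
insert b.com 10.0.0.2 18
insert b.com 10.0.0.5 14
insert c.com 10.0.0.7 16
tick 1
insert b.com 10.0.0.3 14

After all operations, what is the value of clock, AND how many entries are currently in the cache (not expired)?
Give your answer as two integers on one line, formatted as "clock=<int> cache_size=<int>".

Answer: clock=49 cache_size=3

Derivation:
Op 1: tick 6 -> clock=6.
Op 2: insert b.com -> 10.0.0.5 (expiry=6+19=25). clock=6
Op 3: tick 9 -> clock=15.
Op 4: tick 9 -> clock=24.
Op 5: tick 2 -> clock=26. purged={b.com}
Op 6: insert a.com -> 10.0.0.3 (expiry=26+10=36). clock=26
Op 7: insert b.com -> 10.0.0.1 (expiry=26+12=38). clock=26
Op 8: insert d.com -> 10.0.0.3 (expiry=26+4=30). clock=26
Op 9: insert a.com -> 10.0.0.4 (expiry=26+10=36). clock=26
Op 10: tick 7 -> clock=33. purged={d.com}
Op 11: tick 6 -> clock=39. purged={a.com,b.com}
Op 12: insert a.com -> 10.0.0.6 (expiry=39+19=58). clock=39
Op 13: insert c.com -> 10.0.0.2 (expiry=39+8=47). clock=39
Op 14: tick 5 -> clock=44.
Op 15: insert c.com -> 10.0.0.2 (expiry=44+5=49). clock=44
Op 16: insert c.com -> 10.0.0.1 (expiry=44+1=45). clock=44
Op 17: tick 1 -> clock=45. purged={c.com}
Op 18: tick 2 -> clock=47.
Op 19: insert c.com -> 10.0.0.2 (expiry=47+20=67). clock=47
Op 20: insert c.com -> 10.0.0.3 (expiry=47+7=54). clock=47
Op 21: tick 1 -> clock=48.
Op 22: insert b.com -> 10.0.0.2 (expiry=48+18=66). clock=48
Op 23: insert b.com -> 10.0.0.5 (expiry=48+14=62). clock=48
Op 24: insert c.com -> 10.0.0.7 (expiry=48+16=64). clock=48
Op 25: tick 1 -> clock=49.
Op 26: insert b.com -> 10.0.0.3 (expiry=49+14=63). clock=49
Final clock = 49
Final cache (unexpired): {a.com,b.com,c.com} -> size=3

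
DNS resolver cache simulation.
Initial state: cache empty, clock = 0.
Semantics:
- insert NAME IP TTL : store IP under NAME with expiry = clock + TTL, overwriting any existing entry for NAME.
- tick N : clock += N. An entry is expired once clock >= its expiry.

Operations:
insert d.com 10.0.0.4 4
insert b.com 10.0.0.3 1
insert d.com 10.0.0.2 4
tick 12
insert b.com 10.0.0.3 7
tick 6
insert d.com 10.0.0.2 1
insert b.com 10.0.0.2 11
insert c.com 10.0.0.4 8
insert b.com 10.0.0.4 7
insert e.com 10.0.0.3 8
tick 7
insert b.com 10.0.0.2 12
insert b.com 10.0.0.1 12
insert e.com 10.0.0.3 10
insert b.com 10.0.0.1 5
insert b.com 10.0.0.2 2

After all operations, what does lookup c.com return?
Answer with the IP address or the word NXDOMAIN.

Op 1: insert d.com -> 10.0.0.4 (expiry=0+4=4). clock=0
Op 2: insert b.com -> 10.0.0.3 (expiry=0+1=1). clock=0
Op 3: insert d.com -> 10.0.0.2 (expiry=0+4=4). clock=0
Op 4: tick 12 -> clock=12. purged={b.com,d.com}
Op 5: insert b.com -> 10.0.0.3 (expiry=12+7=19). clock=12
Op 6: tick 6 -> clock=18.
Op 7: insert d.com -> 10.0.0.2 (expiry=18+1=19). clock=18
Op 8: insert b.com -> 10.0.0.2 (expiry=18+11=29). clock=18
Op 9: insert c.com -> 10.0.0.4 (expiry=18+8=26). clock=18
Op 10: insert b.com -> 10.0.0.4 (expiry=18+7=25). clock=18
Op 11: insert e.com -> 10.0.0.3 (expiry=18+8=26). clock=18
Op 12: tick 7 -> clock=25. purged={b.com,d.com}
Op 13: insert b.com -> 10.0.0.2 (expiry=25+12=37). clock=25
Op 14: insert b.com -> 10.0.0.1 (expiry=25+12=37). clock=25
Op 15: insert e.com -> 10.0.0.3 (expiry=25+10=35). clock=25
Op 16: insert b.com -> 10.0.0.1 (expiry=25+5=30). clock=25
Op 17: insert b.com -> 10.0.0.2 (expiry=25+2=27). clock=25
lookup c.com: present, ip=10.0.0.4 expiry=26 > clock=25

Answer: 10.0.0.4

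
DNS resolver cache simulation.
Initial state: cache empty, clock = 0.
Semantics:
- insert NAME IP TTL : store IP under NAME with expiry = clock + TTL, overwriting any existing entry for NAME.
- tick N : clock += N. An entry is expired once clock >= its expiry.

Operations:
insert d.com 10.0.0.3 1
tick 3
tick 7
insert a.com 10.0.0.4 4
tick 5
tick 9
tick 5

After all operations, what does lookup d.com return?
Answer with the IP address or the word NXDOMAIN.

Op 1: insert d.com -> 10.0.0.3 (expiry=0+1=1). clock=0
Op 2: tick 3 -> clock=3. purged={d.com}
Op 3: tick 7 -> clock=10.
Op 4: insert a.com -> 10.0.0.4 (expiry=10+4=14). clock=10
Op 5: tick 5 -> clock=15. purged={a.com}
Op 6: tick 9 -> clock=24.
Op 7: tick 5 -> clock=29.
lookup d.com: not in cache (expired or never inserted)

Answer: NXDOMAIN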